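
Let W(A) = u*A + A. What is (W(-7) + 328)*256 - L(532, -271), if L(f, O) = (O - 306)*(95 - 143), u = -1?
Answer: 56272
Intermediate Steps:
W(A) = 0 (W(A) = -A + A = 0)
L(f, O) = 14688 - 48*O (L(f, O) = (-306 + O)*(-48) = 14688 - 48*O)
(W(-7) + 328)*256 - L(532, -271) = (0 + 328)*256 - (14688 - 48*(-271)) = 328*256 - (14688 + 13008) = 83968 - 1*27696 = 83968 - 27696 = 56272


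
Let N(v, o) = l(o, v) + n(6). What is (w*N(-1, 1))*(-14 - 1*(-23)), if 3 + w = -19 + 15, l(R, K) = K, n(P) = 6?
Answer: -315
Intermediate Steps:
N(v, o) = 6 + v (N(v, o) = v + 6 = 6 + v)
w = -7 (w = -3 + (-19 + 15) = -3 - 4 = -7)
(w*N(-1, 1))*(-14 - 1*(-23)) = (-7*(6 - 1))*(-14 - 1*(-23)) = (-7*5)*(-14 + 23) = -35*9 = -315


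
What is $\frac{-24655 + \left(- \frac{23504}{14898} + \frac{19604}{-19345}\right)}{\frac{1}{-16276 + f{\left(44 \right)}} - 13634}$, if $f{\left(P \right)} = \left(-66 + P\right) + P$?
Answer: $\frac{1480856589427446}{818814732976115} \approx 1.8085$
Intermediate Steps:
$f{\left(P \right)} = -66 + 2 P$
$\frac{-24655 + \left(- \frac{23504}{14898} + \frac{19604}{-19345}\right)}{\frac{1}{-16276 + f{\left(44 \right)}} - 13634} = \frac{-24655 + \left(- \frac{23504}{14898} + \frac{19604}{-19345}\right)}{\frac{1}{-16276 + \left(-66 + 2 \cdot 44\right)} - 13634} = \frac{-24655 + \left(\left(-23504\right) \frac{1}{14898} + 19604 \left(- \frac{1}{19345}\right)\right)}{\frac{1}{-16276 + \left(-66 + 88\right)} - 13634} = \frac{-24655 - \frac{28720972}{11084685}}{\frac{1}{-16276 + 22} - 13634} = \frac{-24655 - \frac{28720972}{11084685}}{\frac{1}{-16254} - 13634} = - \frac{273321629647}{11084685 \left(- \frac{1}{16254} - 13634\right)} = - \frac{273321629647}{11084685 \left(- \frac{221607037}{16254}\right)} = \left(- \frac{273321629647}{11084685}\right) \left(- \frac{16254}{221607037}\right) = \frac{1480856589427446}{818814732976115}$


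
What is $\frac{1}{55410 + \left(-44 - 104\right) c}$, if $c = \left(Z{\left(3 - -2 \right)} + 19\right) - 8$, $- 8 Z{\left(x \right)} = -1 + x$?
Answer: $\frac{1}{53856} \approx 1.8568 \cdot 10^{-5}$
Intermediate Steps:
$Z{\left(x \right)} = \frac{1}{8} - \frac{x}{8}$ ($Z{\left(x \right)} = - \frac{-1 + x}{8} = \frac{1}{8} - \frac{x}{8}$)
$c = \frac{21}{2}$ ($c = \left(\left(\frac{1}{8} - \frac{3 - -2}{8}\right) + 19\right) - 8 = \left(\left(\frac{1}{8} - \frac{3 + 2}{8}\right) + 19\right) - 8 = \left(\left(\frac{1}{8} - \frac{5}{8}\right) + 19\right) - 8 = \left(- \frac{1}{2} + 19\right) - 8 = \frac{37}{2} - 8 = \frac{21}{2} \approx 10.5$)
$\frac{1}{55410 + \left(-44 - 104\right) c} = \frac{1}{55410 + \left(-44 - 104\right) \frac{21}{2}} = \frac{1}{55410 - 1554} = \frac{1}{53856}$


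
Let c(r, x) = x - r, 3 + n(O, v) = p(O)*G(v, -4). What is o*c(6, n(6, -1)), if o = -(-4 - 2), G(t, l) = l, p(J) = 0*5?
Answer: -54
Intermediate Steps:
p(J) = 0
n(O, v) = -3 (n(O, v) = -3 + 0*(-4) = -3 + 0 = -3)
o = 6 (o = -1*(-6) = 6)
o*c(6, n(6, -1)) = 6*(-3 - 1*6) = 6*(-3 - 6) = 6*(-9) = -54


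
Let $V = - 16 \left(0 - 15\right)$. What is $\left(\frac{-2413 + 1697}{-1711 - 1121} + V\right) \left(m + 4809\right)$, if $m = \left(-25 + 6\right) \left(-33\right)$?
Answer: $\frac{77054847}{59} \approx 1.306 \cdot 10^{6}$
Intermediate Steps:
$V = 240$ ($V = \left(-16\right) \left(-15\right) = 240$)
$m = 627$ ($m = \left(-19\right) \left(-33\right) = 627$)
$\left(\frac{-2413 + 1697}{-1711 - 1121} + V\right) \left(m + 4809\right) = \left(\frac{-2413 + 1697}{-1711 - 1121} + 240\right) \left(627 + 4809\right) = \left(- \frac{716}{-2832} + 240\right) 5436 = \left(\left(-716\right) \left(- \frac{1}{2832}\right) + 240\right) 5436 = \left(\frac{179}{708} + 240\right) 5436 = \frac{170099}{708} \cdot 5436 = \frac{77054847}{59}$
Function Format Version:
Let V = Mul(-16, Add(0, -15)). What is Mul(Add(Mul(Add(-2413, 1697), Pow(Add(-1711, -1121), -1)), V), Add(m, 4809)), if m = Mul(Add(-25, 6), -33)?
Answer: Rational(77054847, 59) ≈ 1.3060e+6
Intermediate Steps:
V = 240 (V = Mul(-16, -15) = 240)
m = 627 (m = Mul(-19, -33) = 627)
Mul(Add(Mul(Add(-2413, 1697), Pow(Add(-1711, -1121), -1)), V), Add(m, 4809)) = Mul(Add(Mul(Add(-2413, 1697), Pow(Add(-1711, -1121), -1)), 240), Add(627, 4809)) = Mul(Add(Mul(-716, Pow(-2832, -1)), 240), 5436) = Mul(Add(Mul(-716, Rational(-1, 2832)), 240), 5436) = Mul(Add(Rational(179, 708), 240), 5436) = Mul(Rational(170099, 708), 5436) = Rational(77054847, 59)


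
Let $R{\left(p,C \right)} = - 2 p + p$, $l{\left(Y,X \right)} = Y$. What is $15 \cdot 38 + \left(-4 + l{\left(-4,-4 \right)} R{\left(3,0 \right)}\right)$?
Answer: $578$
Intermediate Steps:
$R{\left(p,C \right)} = - p$
$15 \cdot 38 + \left(-4 + l{\left(-4,-4 \right)} R{\left(3,0 \right)}\right) = 15 \cdot 38 - \left(4 + 4 \left(\left(-1\right) 3\right)\right) = 570 - -8 = 570 + \left(-4 + 12\right) = 570 + 8 = 578$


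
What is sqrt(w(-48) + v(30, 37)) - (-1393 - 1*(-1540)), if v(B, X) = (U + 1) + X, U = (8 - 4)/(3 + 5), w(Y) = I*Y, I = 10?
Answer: -147 + I*sqrt(1766)/2 ≈ -147.0 + 21.012*I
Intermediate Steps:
w(Y) = 10*Y
U = 1/2 (U = 4/8 = 4*(1/8) = 1/2 ≈ 0.50000)
v(B, X) = 3/2 + X (v(B, X) = (1/2 + 1) + X = 3/2 + X)
sqrt(w(-48) + v(30, 37)) - (-1393 - 1*(-1540)) = sqrt(10*(-48) + (3/2 + 37)) - (-1393 - 1*(-1540)) = sqrt(-480 + 77/2) - (-1393 + 1540) = sqrt(-883/2) - 1*147 = I*sqrt(1766)/2 - 147 = -147 + I*sqrt(1766)/2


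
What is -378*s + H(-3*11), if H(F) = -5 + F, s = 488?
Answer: -184502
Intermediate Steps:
-378*s + H(-3*11) = -378*488 + (-5 - 3*11) = -184464 + (-5 - 33) = -184464 - 38 = -184502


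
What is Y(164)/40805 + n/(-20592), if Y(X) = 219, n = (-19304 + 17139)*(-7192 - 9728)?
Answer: -20760501241/11670230 ≈ -1778.9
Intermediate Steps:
n = 36631800 (n = -2165*(-16920) = 36631800)
Y(164)/40805 + n/(-20592) = 219/40805 + 36631800/(-20592) = 219*(1/40805) + 36631800*(-1/20592) = 219/40805 - 508775/286 = -20760501241/11670230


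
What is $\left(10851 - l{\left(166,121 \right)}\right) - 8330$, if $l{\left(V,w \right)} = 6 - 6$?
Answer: $2521$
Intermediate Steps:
$l{\left(V,w \right)} = 0$
$\left(10851 - l{\left(166,121 \right)}\right) - 8330 = \left(10851 - 0\right) - 8330 = \left(10851 + 0\right) - 8330 = 10851 - 8330 = 2521$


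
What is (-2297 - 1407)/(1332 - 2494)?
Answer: 1852/581 ≈ 3.1876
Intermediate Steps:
(-2297 - 1407)/(1332 - 2494) = -3704/(-1162) = -3704*(-1/1162) = 1852/581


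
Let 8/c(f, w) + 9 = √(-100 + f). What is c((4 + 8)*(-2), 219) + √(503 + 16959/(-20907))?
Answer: -72/205 + √24389785626/6969 - 16*I*√31/205 ≈ 22.058 - 0.43456*I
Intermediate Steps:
c(f, w) = 8/(-9 + √(-100 + f))
c((4 + 8)*(-2), 219) + √(503 + 16959/(-20907)) = 8/(-9 + √(-100 + (4 + 8)*(-2))) + √(503 + 16959/(-20907)) = 8/(-9 + √(-100 + 12*(-2))) + √(503 + 16959*(-1/20907)) = 8/(-9 + √(-100 - 24)) + √(503 - 5653/6969) = 8/(-9 + √(-124)) + √(3499754/6969) = 8/(-9 + 2*I*√31) + √24389785626/6969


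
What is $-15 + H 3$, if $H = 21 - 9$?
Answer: $21$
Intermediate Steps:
$H = 12$ ($H = 21 - 9 = 12$)
$-15 + H 3 = -15 + 12 \cdot 3 = -15 + 36 = 21$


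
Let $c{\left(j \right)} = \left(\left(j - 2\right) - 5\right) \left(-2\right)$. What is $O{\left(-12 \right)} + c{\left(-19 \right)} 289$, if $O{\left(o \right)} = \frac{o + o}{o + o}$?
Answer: $15029$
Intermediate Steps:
$c{\left(j \right)} = 14 - 2 j$ ($c{\left(j \right)} = \left(\left(-2 + j\right) - 5\right) \left(-2\right) = \left(-7 + j\right) \left(-2\right) = 14 - 2 j$)
$O{\left(o \right)} = 1$ ($O{\left(o \right)} = \frac{2 o}{2 o} = 2 o \frac{1}{2 o} = 1$)
$O{\left(-12 \right)} + c{\left(-19 \right)} 289 = 1 + \left(14 - -38\right) 289 = 1 + \left(14 + 38\right) 289 = 1 + 52 \cdot 289 = 1 + 15028 = 15029$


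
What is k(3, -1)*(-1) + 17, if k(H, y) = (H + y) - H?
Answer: 18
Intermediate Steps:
k(H, y) = y
k(3, -1)*(-1) + 17 = -1*(-1) + 17 = 1 + 17 = 18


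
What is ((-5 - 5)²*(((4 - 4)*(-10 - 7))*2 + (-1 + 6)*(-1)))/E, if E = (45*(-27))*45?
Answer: 20/2187 ≈ 0.0091449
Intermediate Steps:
E = -54675 (E = -1215*45 = -54675)
((-5 - 5)²*(((4 - 4)*(-10 - 7))*2 + (-1 + 6)*(-1)))/E = ((-5 - 5)²*(((4 - 4)*(-10 - 7))*2 + (-1 + 6)*(-1)))/(-54675) = ((-10)²*((0*(-17))*2 + 5*(-1)))*(-1/54675) = (100*(0*2 - 5))*(-1/54675) = (100*(0 - 5))*(-1/54675) = (100*(-5))*(-1/54675) = -500*(-1/54675) = 20/2187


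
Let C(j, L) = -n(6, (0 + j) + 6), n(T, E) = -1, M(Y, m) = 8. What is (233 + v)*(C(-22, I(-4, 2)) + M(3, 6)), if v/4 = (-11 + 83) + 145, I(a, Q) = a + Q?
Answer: 9909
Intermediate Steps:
I(a, Q) = Q + a
v = 868 (v = 4*((-11 + 83) + 145) = 4*(72 + 145) = 4*217 = 868)
C(j, L) = 1 (C(j, L) = -1*(-1) = 1)
(233 + v)*(C(-22, I(-4, 2)) + M(3, 6)) = (233 + 868)*(1 + 8) = 1101*9 = 9909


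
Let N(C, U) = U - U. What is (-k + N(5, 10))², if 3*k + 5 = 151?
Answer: 21316/9 ≈ 2368.4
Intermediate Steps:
N(C, U) = 0
k = 146/3 (k = -5/3 + (⅓)*151 = -5/3 + 151/3 = 146/3 ≈ 48.667)
(-k + N(5, 10))² = (-1*146/3 + 0)² = (-146/3 + 0)² = (-146/3)² = 21316/9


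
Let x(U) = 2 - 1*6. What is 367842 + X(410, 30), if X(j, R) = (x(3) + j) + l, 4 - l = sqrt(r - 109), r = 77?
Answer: 368252 - 4*I*sqrt(2) ≈ 3.6825e+5 - 5.6569*I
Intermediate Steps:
l = 4 - 4*I*sqrt(2) (l = 4 - sqrt(77 - 109) = 4 - sqrt(-32) = 4 - 4*I*sqrt(2) ≈ 4.0 - 5.6569*I)
x(U) = -4 (x(U) = 2 - 6 = -4)
X(j, R) = j - 4*I*sqrt(2) (X(j, R) = (-4 + j) + (4 - 4*I*sqrt(2)) = j - 4*I*sqrt(2))
367842 + X(410, 30) = 367842 + (410 - 4*I*sqrt(2)) = 368252 - 4*I*sqrt(2)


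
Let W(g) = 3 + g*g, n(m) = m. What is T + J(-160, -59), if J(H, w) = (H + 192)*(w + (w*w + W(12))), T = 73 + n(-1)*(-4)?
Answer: 114285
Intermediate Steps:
W(g) = 3 + g²
T = 77 (T = 73 - 1*(-4) = 73 + 4 = 77)
J(H, w) = (192 + H)*(147 + w + w²) (J(H, w) = (H + 192)*(w + (w*w + (3 + 12²))) = (192 + H)*(w + (w² + (3 + 144))) = (192 + H)*(w + (w² + 147)) = (192 + H)*(w + (147 + w²)) = (192 + H)*(147 + w + w²))
T + J(-160, -59) = 77 + (28224 + 147*(-160) + 192*(-59) + 192*(-59)² - 160*(-59) - 160*(-59)²) = 77 + (28224 - 23520 - 11328 + 192*3481 + 9440 - 160*3481) = 77 + (28224 - 23520 - 11328 + 668352 + 9440 - 556960) = 77 + 114208 = 114285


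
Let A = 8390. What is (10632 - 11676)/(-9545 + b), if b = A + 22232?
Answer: -1044/21077 ≈ -0.049533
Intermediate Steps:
b = 30622 (b = 8390 + 22232 = 30622)
(10632 - 11676)/(-9545 + b) = (10632 - 11676)/(-9545 + 30622) = -1044/21077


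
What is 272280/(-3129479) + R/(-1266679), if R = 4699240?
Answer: -15051064254080/3964045330241 ≈ -3.7969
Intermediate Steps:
272280/(-3129479) + R/(-1266679) = 272280/(-3129479) + 4699240/(-1266679) = 272280*(-1/3129479) + 4699240*(-1/1266679) = -272280/3129479 - 4699240/1266679 = -15051064254080/3964045330241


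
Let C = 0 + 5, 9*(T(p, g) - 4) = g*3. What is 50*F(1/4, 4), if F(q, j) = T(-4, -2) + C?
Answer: 1250/3 ≈ 416.67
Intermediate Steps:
T(p, g) = 4 + g/3 (T(p, g) = 4 + (g*3)/9 = 4 + (3*g)/9 = 4 + g/3)
C = 5
F(q, j) = 25/3 (F(q, j) = (4 + (1/3)*(-2)) + 5 = (4 - 2/3) + 5 = 10/3 + 5 = 25/3)
50*F(1/4, 4) = 50*(25/3) = 1250/3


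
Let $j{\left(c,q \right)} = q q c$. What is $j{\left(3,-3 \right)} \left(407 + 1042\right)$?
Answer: $39123$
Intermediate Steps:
$j{\left(c,q \right)} = c q^{2}$ ($j{\left(c,q \right)} = q c q = c q^{2}$)
$j{\left(3,-3 \right)} \left(407 + 1042\right) = 3 \left(-3\right)^{2} \left(407 + 1042\right) = 3 \cdot 9 \cdot 1449 = 27 \cdot 1449 = 39123$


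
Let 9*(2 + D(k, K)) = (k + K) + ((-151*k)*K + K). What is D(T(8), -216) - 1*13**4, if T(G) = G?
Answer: 3437/9 ≈ 381.89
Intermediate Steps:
D(k, K) = -2 + k/9 + 2*K/9 - 151*K*k/9 (D(k, K) = -2 + ((k + K) + ((-151*k)*K + K))/9 = -2 + ((K + k) + (-151*K*k + K))/9 = -2 + ((K + k) + (K - 151*K*k))/9 = -2 + (k + 2*K - 151*K*k)/9 = -2 + (k/9 + 2*K/9 - 151*K*k/9) = -2 + k/9 + 2*K/9 - 151*K*k/9)
D(T(8), -216) - 1*13**4 = (-2 + (1/9)*8 + (2/9)*(-216) - 151/9*(-216)*8) - 1*13**4 = (-2 + 8/9 - 48 + 28992) - 1*28561 = 260486/9 - 28561 = 3437/9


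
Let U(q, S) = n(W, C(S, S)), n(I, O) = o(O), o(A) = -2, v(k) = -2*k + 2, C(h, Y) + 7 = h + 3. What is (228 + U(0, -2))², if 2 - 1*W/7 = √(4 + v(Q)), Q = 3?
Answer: 51076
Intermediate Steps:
C(h, Y) = -4 + h (C(h, Y) = -7 + (h + 3) = -7 + (3 + h) = -4 + h)
v(k) = 2 - 2*k
W = 14 (W = 14 - 7*√(4 + (2 - 2*3)) = 14 - 7*√(4 + (2 - 6)) = 14 - 7*√(4 - 4) = 14 - 7*√0 = 14 - 7*0 = 14 + 0 = 14)
n(I, O) = -2
U(q, S) = -2
(228 + U(0, -2))² = (228 - 2)² = 226² = 51076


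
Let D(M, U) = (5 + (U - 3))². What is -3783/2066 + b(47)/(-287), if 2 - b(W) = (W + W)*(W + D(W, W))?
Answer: 474321539/592942 ≈ 799.95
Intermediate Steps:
D(M, U) = (2 + U)² (D(M, U) = (5 + (-3 + U))² = (2 + U)²)
b(W) = 2 - 2*W*(W + (2 + W)²) (b(W) = 2 - (W + W)*(W + (2 + W)²) = 2 - 2*W*(W + (2 + W)²))
-3783/2066 + b(47)/(-287) = -3783/2066 + (2 - 2*47² - 2*47*(2 + 47)²)/(-287) = -3783*1/2066 + (2 - 2*2209 - 2*47*49²)*(-1/287) = -3783/2066 + (2 - 4418 - 2*47*2401)*(-1/287) = -3783/2066 + (2 - 4418 - 225694)*(-1/287) = -3783/2066 - 230110*(-1/287) = -3783/2066 + 230110/287 = 474321539/592942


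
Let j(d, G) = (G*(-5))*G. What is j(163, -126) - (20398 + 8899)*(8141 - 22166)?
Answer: 410811045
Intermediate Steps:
j(d, G) = -5*G**2 (j(d, G) = (-5*G)*G = -5*G**2)
j(163, -126) - (20398 + 8899)*(8141 - 22166) = -5*(-126)**2 - (20398 + 8899)*(8141 - 22166) = -5*15876 - 29297*(-14025) = -79380 - 1*(-410890425) = -79380 + 410890425 = 410811045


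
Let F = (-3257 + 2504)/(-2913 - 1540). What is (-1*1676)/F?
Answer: -7463228/753 ≈ -9911.3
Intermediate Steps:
F = 753/4453 (F = -753/(-4453) = -753*(-1/4453) = 753/4453 ≈ 0.16910)
(-1*1676)/F = (-1*1676)/(753/4453) = -1676*4453/753 = -7463228/753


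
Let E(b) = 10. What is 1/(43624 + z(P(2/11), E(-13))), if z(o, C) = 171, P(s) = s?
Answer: 1/43795 ≈ 2.2834e-5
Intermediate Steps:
1/(43624 + z(P(2/11), E(-13))) = 1/(43624 + 171) = 1/43795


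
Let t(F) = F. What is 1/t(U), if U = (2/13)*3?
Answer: 13/6 ≈ 2.1667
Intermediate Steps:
U = 6/13 (U = (2*(1/13))*3 = (2/13)*3 = 6/13 ≈ 0.46154)
1/t(U) = 1/(6/13) = 13/6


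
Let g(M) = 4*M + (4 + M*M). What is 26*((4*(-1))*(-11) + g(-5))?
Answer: 1378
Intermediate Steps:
g(M) = 4 + M**2 + 4*M (g(M) = 4*M + (4 + M**2) = 4 + M**2 + 4*M)
26*((4*(-1))*(-11) + g(-5)) = 26*((4*(-1))*(-11) + (4 + (-5)**2 + 4*(-5))) = 26*(-4*(-11) + (4 + 25 - 20)) = 26*(44 + 9) = 26*53 = 1378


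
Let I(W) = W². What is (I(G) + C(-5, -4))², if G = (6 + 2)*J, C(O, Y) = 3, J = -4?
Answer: 1054729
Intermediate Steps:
G = -32 (G = (6 + 2)*(-4) = 8*(-4) = -32)
(I(G) + C(-5, -4))² = ((-32)² + 3)² = (1024 + 3)² = 1027² = 1054729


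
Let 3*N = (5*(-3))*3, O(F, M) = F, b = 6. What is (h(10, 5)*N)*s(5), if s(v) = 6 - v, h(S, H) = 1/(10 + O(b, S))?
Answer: -15/16 ≈ -0.93750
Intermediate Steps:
h(S, H) = 1/16 (h(S, H) = 1/(10 + 6) = 1/16)
N = -15 (N = ((5*(-3))*3)/3 = (-15*3)/3 = (1/3)*(-45) = -15)
(h(10, 5)*N)*s(5) = ((1/16)*(-15))*(6 - 1*5) = -15*(6 - 5)/16 = -15/16*1 = -15/16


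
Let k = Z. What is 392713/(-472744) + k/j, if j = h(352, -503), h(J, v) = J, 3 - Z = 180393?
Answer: -5338532821/10400368 ≈ -513.30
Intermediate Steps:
Z = -180390 (Z = 3 - 1*180393 = 3 - 180393 = -180390)
j = 352
k = -180390
392713/(-472744) + k/j = 392713/(-472744) - 180390/352 = 392713*(-1/472744) - 180390*1/352 = -392713/472744 - 90195/176 = -5338532821/10400368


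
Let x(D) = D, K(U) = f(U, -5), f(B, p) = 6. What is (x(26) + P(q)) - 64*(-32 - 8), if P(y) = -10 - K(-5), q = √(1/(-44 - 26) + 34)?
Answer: 2570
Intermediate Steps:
K(U) = 6
q = √166530/70 (q = √(1/(-70) + 34) = √(-1/70 + 34) = √(2379/70) = √166530/70 ≈ 5.8297)
P(y) = -16 (P(y) = -10 - 1*6 = -10 - 6 = -16)
(x(26) + P(q)) - 64*(-32 - 8) = (26 - 16) - 64*(-32 - 8) = 10 - 64*(-40) = 10 + 2560 = 2570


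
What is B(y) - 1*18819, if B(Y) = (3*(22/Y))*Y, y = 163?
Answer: -18753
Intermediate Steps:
B(Y) = 66 (B(Y) = (66/Y)*Y = 66)
B(y) - 1*18819 = 66 - 1*18819 = 66 - 18819 = -18753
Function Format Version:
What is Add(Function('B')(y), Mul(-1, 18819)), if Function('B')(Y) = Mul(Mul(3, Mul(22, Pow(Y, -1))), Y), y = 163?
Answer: -18753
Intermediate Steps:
Function('B')(Y) = 66 (Function('B')(Y) = Mul(Mul(66, Pow(Y, -1)), Y) = 66)
Add(Function('B')(y), Mul(-1, 18819)) = Add(66, Mul(-1, 18819)) = Add(66, -18819) = -18753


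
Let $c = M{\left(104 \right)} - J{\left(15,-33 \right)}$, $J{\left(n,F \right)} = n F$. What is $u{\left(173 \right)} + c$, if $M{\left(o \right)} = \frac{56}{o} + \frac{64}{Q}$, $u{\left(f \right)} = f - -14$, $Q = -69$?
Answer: $\frac{611405}{897} \approx 681.61$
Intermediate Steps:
$u{\left(f \right)} = 14 + f$ ($u{\left(f \right)} = f + 14 = 14 + f$)
$J{\left(n,F \right)} = F n$
$M{\left(o \right)} = - \frac{64}{69} + \frac{56}{o}$ ($M{\left(o \right)} = \frac{56}{o} + \frac{64}{-69} = \frac{56}{o} + 64 \left(- \frac{1}{69}\right) = \frac{56}{o} - \frac{64}{69} = - \frac{64}{69} + \frac{56}{o}$)
$c = \frac{443666}{897}$ ($c = \left(- \frac{64}{69} + \frac{56}{104}\right) - \left(-33\right) 15 = \left(- \frac{64}{69} + 56 \cdot \frac{1}{104}\right) - -495 = \left(- \frac{64}{69} + \frac{7}{13}\right) + 495 = - \frac{349}{897} + 495 = \frac{443666}{897} \approx 494.61$)
$u{\left(173 \right)} + c = \left(14 + 173\right) + \frac{443666}{897} = 187 + \frac{443666}{897} = \frac{611405}{897}$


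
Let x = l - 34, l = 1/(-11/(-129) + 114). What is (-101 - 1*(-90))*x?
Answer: 5502739/14717 ≈ 373.90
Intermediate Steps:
l = 129/14717 (l = 1/(-11*(-1/129) + 114) = 1/(11/129 + 114) = 1/(14717/129) = 129/14717 ≈ 0.0087654)
x = -500249/14717 (x = 129/14717 - 34 = -500249/14717 ≈ -33.991)
(-101 - 1*(-90))*x = (-101 - 1*(-90))*(-500249/14717) = (-101 + 90)*(-500249/14717) = -11*(-500249/14717) = 5502739/14717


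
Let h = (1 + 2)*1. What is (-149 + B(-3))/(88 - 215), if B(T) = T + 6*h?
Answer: 134/127 ≈ 1.0551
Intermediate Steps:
h = 3 (h = 3*1 = 3)
B(T) = 18 + T (B(T) = T + 6*3 = T + 18 = 18 + T)
(-149 + B(-3))/(88 - 215) = (-149 + (18 - 3))/(88 - 215) = (-149 + 15)/(-127) = -134*(-1/127) = 134/127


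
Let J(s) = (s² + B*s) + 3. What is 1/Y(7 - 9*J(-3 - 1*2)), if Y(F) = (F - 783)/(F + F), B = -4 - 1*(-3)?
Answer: 20/37 ≈ 0.54054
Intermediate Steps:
B = -1 (B = -4 + 3 = -1)
J(s) = 3 + s² - s (J(s) = (s² - s) + 3 = 3 + s² - s)
Y(F) = (-783 + F)/(2*F) (Y(F) = (-783 + F)/((2*F)) = (-783 + F)*(1/(2*F)) = (-783 + F)/(2*F))
1/Y(7 - 9*J(-3 - 1*2)) = 1/((-783 + (7 - 9*(3 + (-3 - 1*2)² - (-3 - 1*2))))/(2*(7 - 9*(3 + (-3 - 1*2)² - (-3 - 1*2))))) = 1/((-783 + (7 - 9*(3 + (-3 - 2)² - (-3 - 2))))/(2*(7 - 9*(3 + (-3 - 2)² - (-3 - 2))))) = 1/((-783 + (7 - 9*(3 + (-5)² - 1*(-5))))/(2*(7 - 9*(3 + (-5)² - 1*(-5))))) = 1/((-783 + (7 - 9*(3 + 25 + 5)))/(2*(7 - 9*(3 + 25 + 5)))) = 1/((-783 + (7 - 9*33))/(2*(7 - 9*33))) = 1/((-783 + (7 - 297))/(2*(7 - 297))) = 1/((½)*(-783 - 290)/(-290)) = 1/((½)*(-1/290)*(-1073)) = 1/(37/20) = 20/37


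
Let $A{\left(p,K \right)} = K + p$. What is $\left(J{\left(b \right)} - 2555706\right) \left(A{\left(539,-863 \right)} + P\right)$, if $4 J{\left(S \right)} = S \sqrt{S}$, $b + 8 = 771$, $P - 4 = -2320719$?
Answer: $5931893298534 - \frac{1770952757 \sqrt{763}}{4} \approx 5.9197 \cdot 10^{12}$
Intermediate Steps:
$P = -2320715$ ($P = 4 - 2320719 = -2320715$)
$b = 763$ ($b = -8 + 771 = 763$)
$J{\left(S \right)} = \frac{S^{\frac{3}{2}}}{4}$ ($J{\left(S \right)} = \frac{S \sqrt{S}}{4} = \frac{S^{\frac{3}{2}}}{4}$)
$\left(J{\left(b \right)} - 2555706\right) \left(A{\left(539,-863 \right)} + P\right) = \left(\frac{763^{\frac{3}{2}}}{4} - 2555706\right) \left(\left(-863 + 539\right) - 2320715\right) = \left(\frac{763 \sqrt{763}}{4} - 2555706\right) \left(-324 - 2320715\right) = \left(\frac{763 \sqrt{763}}{4} - 2555706\right) \left(-2321039\right) = \left(-2555706 + \frac{763 \sqrt{763}}{4}\right) \left(-2321039\right) = 5931893298534 - \frac{1770952757 \sqrt{763}}{4}$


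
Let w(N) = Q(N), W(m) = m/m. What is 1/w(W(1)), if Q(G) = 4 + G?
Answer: ⅕ ≈ 0.20000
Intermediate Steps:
W(m) = 1
w(N) = 4 + N
1/w(W(1)) = 1/(4 + 1) = 1/5 = ⅕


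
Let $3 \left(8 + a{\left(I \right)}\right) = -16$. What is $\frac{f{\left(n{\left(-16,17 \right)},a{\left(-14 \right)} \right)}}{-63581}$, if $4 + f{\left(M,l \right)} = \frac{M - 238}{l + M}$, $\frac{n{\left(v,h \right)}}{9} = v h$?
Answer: $\frac{10739}{234741052} \approx 4.5748 \cdot 10^{-5}$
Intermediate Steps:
$a{\left(I \right)} = - \frac{40}{3}$ ($a{\left(I \right)} = -8 + \frac{1}{3} \left(-16\right) = -8 - \frac{16}{3} = - \frac{40}{3}$)
$n{\left(v,h \right)} = 9 h v$ ($n{\left(v,h \right)} = 9 v h = 9 h v$)
$f{\left(M,l \right)} = -4 + \frac{-238 + M}{M + l}$ ($f{\left(M,l \right)} = -4 + \frac{M - 238}{l + M} = -4 + \frac{-238 + M}{M + l}$)
$\frac{f{\left(n{\left(-16,17 \right)},a{\left(-14 \right)} \right)}}{-63581} = \frac{\frac{1}{9 \cdot 17 \left(-16\right) - \frac{40}{3}} \left(-238 - - \frac{160}{3} - 3 \cdot 9 \cdot 17 \left(-16\right)\right)}{-63581} = \frac{-238 + \frac{160}{3} - -7344}{-2448 - \frac{40}{3}} \left(- \frac{1}{63581}\right) = \frac{-238 + \frac{160}{3} + 7344}{- \frac{7384}{3}} \left(- \frac{1}{63581}\right) = \left(- \frac{3}{7384}\right) \frac{21478}{3} \left(- \frac{1}{63581}\right) = \left(- \frac{10739}{3692}\right) \left(- \frac{1}{63581}\right) = \frac{10739}{234741052}$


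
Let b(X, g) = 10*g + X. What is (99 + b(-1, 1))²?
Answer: 11664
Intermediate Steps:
b(X, g) = X + 10*g
(99 + b(-1, 1))² = (99 + (-1 + 10*1))² = (99 + (-1 + 10))² = (99 + 9)² = 108² = 11664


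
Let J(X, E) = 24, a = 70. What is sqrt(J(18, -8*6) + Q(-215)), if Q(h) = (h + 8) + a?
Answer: I*sqrt(113) ≈ 10.63*I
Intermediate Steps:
Q(h) = 78 + h (Q(h) = (h + 8) + 70 = (8 + h) + 70 = 78 + h)
sqrt(J(18, -8*6) + Q(-215)) = sqrt(24 + (78 - 215)) = sqrt(24 - 137) = sqrt(-113) = I*sqrt(113)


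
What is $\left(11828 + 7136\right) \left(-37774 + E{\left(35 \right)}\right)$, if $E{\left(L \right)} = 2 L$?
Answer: $-715018656$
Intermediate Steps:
$\left(11828 + 7136\right) \left(-37774 + E{\left(35 \right)}\right) = \left(11828 + 7136\right) \left(-37774 + 2 \cdot 35\right) = 18964 \left(-37774 + 70\right) = 18964 \left(-37704\right) = -715018656$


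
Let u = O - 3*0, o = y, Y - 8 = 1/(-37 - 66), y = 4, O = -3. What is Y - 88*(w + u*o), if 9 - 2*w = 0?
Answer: 68803/103 ≈ 667.99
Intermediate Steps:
w = 9/2 (w = 9/2 - 1/2*0 = 9/2 + 0 = 9/2 ≈ 4.5000)
Y = 823/103 (Y = 8 + 1/(-37 - 66) = 8 + 1/(-103) = 8 - 1/103 = 823/103 ≈ 7.9903)
o = 4
u = -3 (u = -3 - 3*0 = -3 + 0 = -3)
Y - 88*(w + u*o) = 823/103 - 88*(9/2 - 3*4) = 823/103 - 88*(9/2 - 12) = 823/103 - 88*(-15/2) = 823/103 + 660 = 68803/103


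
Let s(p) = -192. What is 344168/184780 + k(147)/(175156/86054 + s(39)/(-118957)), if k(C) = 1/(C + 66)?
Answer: 15117997975447/8106655133010 ≈ 1.8649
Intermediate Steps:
k(C) = 1/(66 + C)
344168/184780 + k(147)/(175156/86054 + s(39)/(-118957)) = 344168/184780 + 1/((66 + 147)*(175156/86054 - 192/(-118957))) = 344168*(1/184780) + 1/(213*(175156*(1/86054) - 192*(-1/118957))) = 86042/46195 + 1/(213*(87578/43027 + 192/118957)) = 86042/46195 + 1/(213*(4119430/2022269)) = 86042/46195 + (1/213)*(2022269/4119430) = 86042/46195 + 2022269/877438590 = 15117997975447/8106655133010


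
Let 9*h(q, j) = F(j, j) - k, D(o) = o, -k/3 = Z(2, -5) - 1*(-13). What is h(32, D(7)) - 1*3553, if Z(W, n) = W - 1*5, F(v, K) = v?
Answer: -31940/9 ≈ -3548.9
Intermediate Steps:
Z(W, n) = -5 + W (Z(W, n) = W - 5 = -5 + W)
k = -30 (k = -3*((-5 + 2) - 1*(-13)) = -3*(-3 + 13) = -3*10 = -30)
h(q, j) = 10/3 + j/9 (h(q, j) = (j - 1*(-30))/9 = (j + 30)/9 = (30 + j)/9 = 10/3 + j/9)
h(32, D(7)) - 1*3553 = (10/3 + (⅑)*7) - 1*3553 = (10/3 + 7/9) - 3553 = 37/9 - 3553 = -31940/9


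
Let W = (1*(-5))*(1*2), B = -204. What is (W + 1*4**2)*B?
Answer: -1224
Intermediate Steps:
W = -10 (W = -5*2 = -10)
(W + 1*4**2)*B = (-10 + 1*4**2)*(-204) = (-10 + 1*16)*(-204) = (-10 + 16)*(-204) = 6*(-204) = -1224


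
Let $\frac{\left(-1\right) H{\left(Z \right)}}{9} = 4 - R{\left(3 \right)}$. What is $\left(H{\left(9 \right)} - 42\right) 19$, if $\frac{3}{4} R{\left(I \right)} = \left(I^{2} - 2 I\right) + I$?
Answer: $-114$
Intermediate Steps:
$R{\left(I \right)} = - \frac{4 I}{3} + \frac{4 I^{2}}{3}$ ($R{\left(I \right)} = \frac{4 \left(\left(I^{2} - 2 I\right) + I\right)}{3} = \frac{4 \left(I^{2} - I\right)}{3} = - \frac{4 I}{3} + \frac{4 I^{2}}{3}$)
$H{\left(Z \right)} = 36$ ($H{\left(Z \right)} = - 9 \left(4 - \frac{4}{3} \cdot 3 \left(-1 + 3\right)\right) = - 9 \left(4 - \frac{4}{3} \cdot 3 \cdot 2\right) = - 9 \left(4 - 8\right) = \left(-9\right) \left(-4\right) = 36$)
$\left(H{\left(9 \right)} - 42\right) 19 = \left(36 - 42\right) 19 = \left(-6\right) 19 = -114$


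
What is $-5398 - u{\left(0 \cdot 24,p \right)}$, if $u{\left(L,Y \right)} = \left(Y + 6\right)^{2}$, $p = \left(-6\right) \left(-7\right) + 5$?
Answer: $-8207$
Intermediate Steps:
$p = 47$ ($p = 42 + 5 = 47$)
$u{\left(L,Y \right)} = \left(6 + Y\right)^{2}$
$-5398 - u{\left(0 \cdot 24,p \right)} = -5398 - \left(6 + 47\right)^{2} = -5398 - 53^{2} = -5398 - 2809 = -8207$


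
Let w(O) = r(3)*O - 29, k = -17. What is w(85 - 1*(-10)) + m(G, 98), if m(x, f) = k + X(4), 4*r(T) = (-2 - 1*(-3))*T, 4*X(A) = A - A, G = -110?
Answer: 101/4 ≈ 25.250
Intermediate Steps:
X(A) = 0 (X(A) = (A - A)/4 = (¼)*0 = 0)
r(T) = T/4 (r(T) = ((-2 - 1*(-3))*T)/4 = ((-2 + 3)*T)/4 = (1*T)/4 = T/4)
m(x, f) = -17 (m(x, f) = -17 + 0 = -17)
w(O) = -29 + 3*O/4 (w(O) = ((¼)*3)*O - 29 = 3*O/4 - 29 = -29 + 3*O/4)
w(85 - 1*(-10)) + m(G, 98) = (-29 + 3*(85 - 1*(-10))/4) - 17 = (-29 + 3*(85 + 10)/4) - 17 = (-29 + (¾)*95) - 17 = (-29 + 285/4) - 17 = 169/4 - 17 = 101/4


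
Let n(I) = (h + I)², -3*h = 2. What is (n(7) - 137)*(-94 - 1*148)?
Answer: 211024/9 ≈ 23447.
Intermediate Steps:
h = -⅔ (h = -⅓*2 = -⅔ ≈ -0.66667)
n(I) = (-⅔ + I)²
(n(7) - 137)*(-94 - 1*148) = ((-2 + 3*7)²/9 - 137)*(-94 - 1*148) = ((-2 + 21)²/9 - 137)*(-94 - 148) = ((⅑)*19² - 137)*(-242) = ((⅑)*361 - 137)*(-242) = (361/9 - 137)*(-242) = -872/9*(-242) = 211024/9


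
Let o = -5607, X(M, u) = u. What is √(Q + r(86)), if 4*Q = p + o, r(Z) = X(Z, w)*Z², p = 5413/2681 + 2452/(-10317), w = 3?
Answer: √63613007875220171298/55319754 ≈ 144.18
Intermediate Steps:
p = 49272109/27659877 (p = 5413*(1/2681) + 2452*(-1/10317) = 5413/2681 - 2452/10317 = 49272109/27659877 ≈ 1.7814)
r(Z) = 3*Z²
Q = -77519829115/55319754 (Q = (49272109/27659877 - 5607)/4 = (¼)*(-155039658230/27659877) = -77519829115/55319754 ≈ -1401.3)
√(Q + r(86)) = √(-77519829115/55319754 + 3*86²) = √(-77519829115/55319754 + 3*7396) = √(-77519829115/55319754 + 22188) = √(1149914872637/55319754) = √63613007875220171298/55319754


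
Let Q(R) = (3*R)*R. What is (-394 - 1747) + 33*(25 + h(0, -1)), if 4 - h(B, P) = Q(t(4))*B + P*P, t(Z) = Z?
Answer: -1217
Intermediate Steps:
Q(R) = 3*R²
h(B, P) = 4 - P² - 48*B (h(B, P) = 4 - ((3*4²)*B + P*P) = 4 - ((3*16)*B + P²) = 4 - (48*B + P²) = 4 - (P² + 48*B) = 4 + (-P² - 48*B) = 4 - P² - 48*B)
(-394 - 1747) + 33*(25 + h(0, -1)) = (-394 - 1747) + 33*(25 + (4 - 1*(-1)² - 48*0)) = -2141 + 33*(25 + (4 - 1*1 + 0)) = -2141 + 33*(25 + (4 - 1 + 0)) = -2141 + 33*(25 + 3) = -2141 + 33*28 = -2141 + 924 = -1217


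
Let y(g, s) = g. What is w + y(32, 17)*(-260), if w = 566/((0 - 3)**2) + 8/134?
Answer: -4979002/603 ≈ -8257.0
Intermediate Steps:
w = 37958/603 (w = 566/((-3)**2) + 8*(1/134) = 566/9 + 4/67 = 37958/603 ≈ 62.949)
w + y(32, 17)*(-260) = 37958/603 + 32*(-260) = 37958/603 - 8320 = -4979002/603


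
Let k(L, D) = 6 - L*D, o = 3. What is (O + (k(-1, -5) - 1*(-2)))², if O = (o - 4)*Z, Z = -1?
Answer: 16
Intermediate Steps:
k(L, D) = 6 - D*L
O = 1 (O = (3 - 4)*(-1) = -1*(-1) = 1)
(O + (k(-1, -5) - 1*(-2)))² = (1 + ((6 - 1*(-5)*(-1)) - 1*(-2)))² = (1 + ((6 - 5) + 2))² = (1 + (1 + 2))² = (1 + 3)² = 4² = 16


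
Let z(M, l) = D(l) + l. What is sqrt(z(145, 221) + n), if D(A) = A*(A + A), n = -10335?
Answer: 4*sqrt(5473) ≈ 295.92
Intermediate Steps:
D(A) = 2*A**2 (D(A) = A*(2*A) = 2*A**2)
z(M, l) = l + 2*l**2 (z(M, l) = 2*l**2 + l = l + 2*l**2)
sqrt(z(145, 221) + n) = sqrt(221*(1 + 2*221) - 10335) = sqrt(221*(1 + 442) - 10335) = sqrt(221*443 - 10335) = sqrt(97903 - 10335) = sqrt(87568) = 4*sqrt(5473)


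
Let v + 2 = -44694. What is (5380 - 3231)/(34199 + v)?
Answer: -2149/10497 ≈ -0.20473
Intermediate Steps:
v = -44696 (v = -2 - 44694 = -44696)
(5380 - 3231)/(34199 + v) = (5380 - 3231)/(34199 - 44696) = 2149/(-10497) = 2149*(-1/10497) = -2149/10497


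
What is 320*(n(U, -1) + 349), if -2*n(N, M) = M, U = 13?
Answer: 111840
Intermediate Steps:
n(N, M) = -M/2
320*(n(U, -1) + 349) = 320*(-½*(-1) + 349) = 320*(½ + 349) = 320*(699/2) = 111840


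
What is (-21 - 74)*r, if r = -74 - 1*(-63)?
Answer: 1045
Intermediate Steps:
r = -11 (r = -74 + 63 = -11)
(-21 - 74)*r = (-21 - 74)*(-11) = -95*(-11) = 1045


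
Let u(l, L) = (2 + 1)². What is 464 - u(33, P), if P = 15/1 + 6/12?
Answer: 455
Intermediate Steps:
P = 31/2 (P = 15*1 + 6*(1/12) = 15 + ½ = 31/2 ≈ 15.500)
u(l, L) = 9 (u(l, L) = 3² = 9)
464 - u(33, P) = 464 - 1*9 = 464 - 9 = 455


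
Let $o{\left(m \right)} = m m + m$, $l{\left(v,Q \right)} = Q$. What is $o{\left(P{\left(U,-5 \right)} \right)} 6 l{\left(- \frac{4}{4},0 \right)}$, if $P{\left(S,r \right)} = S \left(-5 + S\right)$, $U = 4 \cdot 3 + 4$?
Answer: $0$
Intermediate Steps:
$U = 16$ ($U = 12 + 4 = 16$)
$o{\left(m \right)} = m + m^{2}$ ($o{\left(m \right)} = m^{2} + m = m + m^{2}$)
$o{\left(P{\left(U,-5 \right)} \right)} 6 l{\left(- \frac{4}{4},0 \right)} = 16 \left(-5 + 16\right) \left(1 + 16 \left(-5 + 16\right)\right) 6 \cdot 0 = 16 \cdot 11 \left(1 + 16 \cdot 11\right) 0 = 176 \left(1 + 176\right) 0 = 176 \cdot 177 \cdot 0 = 31152 \cdot 0 = 0$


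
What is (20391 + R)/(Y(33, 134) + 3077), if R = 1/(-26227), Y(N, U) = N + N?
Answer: 534794756/82431461 ≈ 6.4877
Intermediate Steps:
Y(N, U) = 2*N
R = -1/26227 ≈ -3.8129e-5
(20391 + R)/(Y(33, 134) + 3077) = (20391 - 1/26227)/(2*33 + 3077) = 534794756/(26227*(66 + 3077)) = (534794756/26227)/3143 = (534794756/26227)*(1/3143) = 534794756/82431461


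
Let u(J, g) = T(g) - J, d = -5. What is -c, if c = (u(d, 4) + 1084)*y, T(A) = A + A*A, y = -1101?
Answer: 1221009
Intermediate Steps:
T(A) = A + A²
u(J, g) = -J + g*(1 + g) (u(J, g) = g*(1 + g) - J = -J + g*(1 + g))
c = -1221009 (c = ((-1*(-5) + 4*(1 + 4)) + 1084)*(-1101) = ((5 + 4*5) + 1084)*(-1101) = ((5 + 20) + 1084)*(-1101) = (25 + 1084)*(-1101) = 1109*(-1101) = -1221009)
-c = -1*(-1221009) = 1221009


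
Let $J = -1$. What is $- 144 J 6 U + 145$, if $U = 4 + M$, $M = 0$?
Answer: $3601$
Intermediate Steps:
$U = 4$ ($U = 4 + 0 = 4$)
$- 144 J 6 U + 145 = - 144 \left(-1\right) 6 \cdot 4 + 145 = - 144 \left(\left(-6\right) 4\right) + 145 = \left(-144\right) \left(-24\right) + 145 = 3456 + 145 = 3601$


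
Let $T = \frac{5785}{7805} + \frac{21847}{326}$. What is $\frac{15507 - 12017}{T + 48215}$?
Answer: $\frac{1776012140}{24570418839} \approx 0.072283$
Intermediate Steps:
$T = \frac{34480349}{508886}$ ($T = 5785 \cdot \frac{1}{7805} + 21847 \cdot \frac{1}{326} = \frac{1157}{1561} + \frac{21847}{326} = \frac{34480349}{508886} \approx 67.756$)
$\frac{15507 - 12017}{T + 48215} = \frac{15507 - 12017}{\frac{34480349}{508886} + 48215} = \frac{3490}{\frac{24570418839}{508886}} = 3490 \cdot \frac{508886}{24570418839} = \frac{1776012140}{24570418839}$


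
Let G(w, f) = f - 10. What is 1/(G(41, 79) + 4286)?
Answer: 1/4355 ≈ 0.00022962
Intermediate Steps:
G(w, f) = -10 + f
1/(G(41, 79) + 4286) = 1/((-10 + 79) + 4286) = 1/(69 + 4286) = 1/4355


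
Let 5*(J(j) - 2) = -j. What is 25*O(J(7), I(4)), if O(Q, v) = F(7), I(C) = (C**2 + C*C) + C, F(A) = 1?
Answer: 25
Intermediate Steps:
J(j) = 2 - j/5 (J(j) = 2 + (-j)/5 = 2 - j/5)
I(C) = C + 2*C**2 (I(C) = (C**2 + C**2) + C = 2*C**2 + C = C + 2*C**2)
O(Q, v) = 1
25*O(J(7), I(4)) = 25*1 = 25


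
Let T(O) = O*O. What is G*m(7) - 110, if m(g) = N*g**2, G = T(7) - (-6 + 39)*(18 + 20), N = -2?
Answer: 117980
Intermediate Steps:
T(O) = O**2
G = -1205 (G = 7**2 - (-6 + 39)*(18 + 20) = 49 - 33*38 = 49 - 1*1254 = 49 - 1254 = -1205)
m(g) = -2*g**2
G*m(7) - 110 = -(-2410)*7**2 - 110 = -(-2410)*49 - 110 = -1205*(-98) - 110 = 118090 - 110 = 117980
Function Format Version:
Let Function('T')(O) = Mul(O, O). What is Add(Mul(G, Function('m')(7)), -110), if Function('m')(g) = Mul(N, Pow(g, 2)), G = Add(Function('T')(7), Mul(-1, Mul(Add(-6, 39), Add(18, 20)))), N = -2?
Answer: 117980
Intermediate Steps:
Function('T')(O) = Pow(O, 2)
G = -1205 (G = Add(Pow(7, 2), Mul(-1, Mul(Add(-6, 39), Add(18, 20)))) = Add(49, Mul(-1, Mul(33, 38))) = Add(49, Mul(-1, 1254)) = Add(49, -1254) = -1205)
Function('m')(g) = Mul(-2, Pow(g, 2))
Add(Mul(G, Function('m')(7)), -110) = Add(Mul(-1205, Mul(-2, Pow(7, 2))), -110) = Add(Mul(-1205, Mul(-2, 49)), -110) = Add(Mul(-1205, -98), -110) = Add(118090, -110) = 117980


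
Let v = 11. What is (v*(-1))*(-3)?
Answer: 33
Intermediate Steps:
(v*(-1))*(-3) = (11*(-1))*(-3) = -11*(-3) = 33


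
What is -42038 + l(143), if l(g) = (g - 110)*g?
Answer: -37319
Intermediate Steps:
l(g) = g*(-110 + g) (l(g) = (-110 + g)*g = g*(-110 + g))
-42038 + l(143) = -42038 + 143*(-110 + 143) = -42038 + 143*33 = -42038 + 4719 = -37319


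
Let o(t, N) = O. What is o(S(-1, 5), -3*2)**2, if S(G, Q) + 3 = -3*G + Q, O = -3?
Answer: 9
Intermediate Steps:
S(G, Q) = -3 + Q - 3*G (S(G, Q) = -3 + (-3*G + Q) = -3 + (Q - 3*G) = -3 + Q - 3*G)
o(t, N) = -3
o(S(-1, 5), -3*2)**2 = (-3)**2 = 9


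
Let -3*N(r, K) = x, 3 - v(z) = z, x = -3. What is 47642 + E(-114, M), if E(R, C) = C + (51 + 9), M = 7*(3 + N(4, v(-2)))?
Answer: 47730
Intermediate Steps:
v(z) = 3 - z
N(r, K) = 1 (N(r, K) = -⅓*(-3) = 1)
M = 28 (M = 7*(3 + 1) = 7*4 = 28)
E(R, C) = 60 + C (E(R, C) = C + 60 = 60 + C)
47642 + E(-114, M) = 47642 + (60 + 28) = 47642 + 88 = 47730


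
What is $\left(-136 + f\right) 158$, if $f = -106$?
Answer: $-38236$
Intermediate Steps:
$\left(-136 + f\right) 158 = \left(-136 - 106\right) 158 = \left(-242\right) 158 = -38236$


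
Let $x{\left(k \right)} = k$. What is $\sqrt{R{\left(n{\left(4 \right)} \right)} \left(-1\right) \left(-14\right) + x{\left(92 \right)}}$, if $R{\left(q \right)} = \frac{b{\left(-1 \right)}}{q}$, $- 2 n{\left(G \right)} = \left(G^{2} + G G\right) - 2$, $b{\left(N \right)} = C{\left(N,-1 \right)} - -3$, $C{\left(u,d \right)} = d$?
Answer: $\frac{26 \sqrt{30}}{15} \approx 9.4939$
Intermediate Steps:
$b{\left(N \right)} = 2$ ($b{\left(N \right)} = -1 - -3 = -1 + 3 = 2$)
$n{\left(G \right)} = 1 - G^{2}$ ($n{\left(G \right)} = - \frac{\left(G^{2} + G G\right) - 2}{2} = - \frac{\left(G^{2} + G^{2}\right) - 2}{2} = - \frac{2 G^{2} - 2}{2} = - \frac{-2 + 2 G^{2}}{2} = 1 - G^{2}$)
$R{\left(q \right)} = \frac{2}{q}$
$\sqrt{R{\left(n{\left(4 \right)} \right)} \left(-1\right) \left(-14\right) + x{\left(92 \right)}} = \sqrt{\frac{2}{1 - 4^{2}} \left(-1\right) \left(-14\right) + 92} = \sqrt{\frac{2}{1 - 16} \left(-1\right) \left(-14\right) + 92} = \sqrt{\frac{2}{-15} \left(-1\right) \left(-14\right) + 92} = \sqrt{2 \left(- \frac{1}{15}\right) \left(-1\right) \left(-14\right) + 92} = \sqrt{\left(- \frac{2}{15}\right) \left(-1\right) \left(-14\right) + 92} = \sqrt{\frac{2}{15} \left(-14\right) + 92} = \sqrt{- \frac{28}{15} + 92} = \sqrt{\frac{1352}{15}} = \frac{26 \sqrt{30}}{15}$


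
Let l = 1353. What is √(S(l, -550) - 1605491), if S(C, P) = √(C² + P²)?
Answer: √(-1605491 + 187*√61) ≈ 1266.5*I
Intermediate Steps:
√(S(l, -550) - 1605491) = √(√(1353² + (-550)²) - 1605491) = √(√(1830609 + 302500) - 1605491) = √(√2133109 - 1605491) = √(187*√61 - 1605491) = √(-1605491 + 187*√61)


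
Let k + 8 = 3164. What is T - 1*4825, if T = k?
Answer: -1669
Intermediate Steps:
k = 3156 (k = -8 + 3164 = 3156)
T = 3156
T - 1*4825 = 3156 - 1*4825 = 3156 - 4825 = -1669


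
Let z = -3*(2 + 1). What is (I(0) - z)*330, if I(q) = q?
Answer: 2970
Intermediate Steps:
z = -9 (z = -3*3 = -9)
(I(0) - z)*330 = (0 - 1*(-9))*330 = (0 + 9)*330 = 9*330 = 2970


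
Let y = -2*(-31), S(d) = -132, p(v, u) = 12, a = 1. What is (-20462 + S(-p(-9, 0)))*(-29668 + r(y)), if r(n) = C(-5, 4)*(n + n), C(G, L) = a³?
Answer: 608429136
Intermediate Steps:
C(G, L) = 1 (C(G, L) = 1³ = 1)
y = 62
r(n) = 2*n (r(n) = 1*(n + n) = 1*(2*n) = 2*n)
(-20462 + S(-p(-9, 0)))*(-29668 + r(y)) = (-20462 - 132)*(-29668 + 2*62) = -20594*(-29668 + 124) = -20594*(-29544) = 608429136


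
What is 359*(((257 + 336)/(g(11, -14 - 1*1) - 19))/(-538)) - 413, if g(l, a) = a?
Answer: -7341709/18292 ≈ -401.36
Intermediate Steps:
359*(((257 + 336)/(g(11, -14 - 1*1) - 19))/(-538)) - 413 = 359*(((257 + 336)/((-14 - 1*1) - 19))/(-538)) - 413 = 359*((593/((-14 - 1) - 19))*(-1/538)) - 413 = 359*((593/(-15 - 19))*(-1/538)) - 413 = 359*((593/(-34))*(-1/538)) - 413 = 359*((593*(-1/34))*(-1/538)) - 413 = 359*(-593/34*(-1/538)) - 413 = 359*(593/18292) - 413 = 212887/18292 - 413 = -7341709/18292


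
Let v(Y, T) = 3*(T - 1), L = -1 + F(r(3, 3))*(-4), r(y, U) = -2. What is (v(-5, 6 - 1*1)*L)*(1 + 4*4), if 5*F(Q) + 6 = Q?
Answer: 5508/5 ≈ 1101.6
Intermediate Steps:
F(Q) = -6/5 + Q/5
L = 27/5 (L = -1 + (-6/5 + (⅕)*(-2))*(-4) = -1 + (-6/5 - ⅖)*(-4) = -1 - 8/5*(-4) = -1 + 32/5 = 27/5 ≈ 5.4000)
v(Y, T) = -3 + 3*T (v(Y, T) = 3*(-1 + T) = -3 + 3*T)
(v(-5, 6 - 1*1)*L)*(1 + 4*4) = ((-3 + 3*(6 - 1*1))*(27/5))*(1 + 4*4) = ((-3 + 3*(6 - 1))*(27/5))*(1 + 16) = ((-3 + 3*5)*(27/5))*17 = ((-3 + 15)*(27/5))*17 = (12*(27/5))*17 = (324/5)*17 = 5508/5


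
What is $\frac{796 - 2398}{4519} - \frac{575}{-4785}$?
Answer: $- \frac{1013429}{4324683} \approx -0.23434$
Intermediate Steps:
$\frac{796 - 2398}{4519} - \frac{575}{-4785} = \left(-1602\right) \frac{1}{4519} - - \frac{115}{957} = - \frac{1602}{4519} + \frac{115}{957} = - \frac{1013429}{4324683}$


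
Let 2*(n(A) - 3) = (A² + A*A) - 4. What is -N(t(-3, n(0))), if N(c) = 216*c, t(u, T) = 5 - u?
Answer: -1728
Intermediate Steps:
n(A) = 1 + A² (n(A) = 3 + ((A² + A*A) - 4)/2 = 3 + ((A² + A²) - 4)/2 = 3 + (2*A² - 4)/2 = 3 + (-4 + 2*A²)/2 = 3 + (-2 + A²) = 1 + A²)
-N(t(-3, n(0))) = -216*(5 - 1*(-3)) = -216*(5 + 3) = -216*8 = -1*1728 = -1728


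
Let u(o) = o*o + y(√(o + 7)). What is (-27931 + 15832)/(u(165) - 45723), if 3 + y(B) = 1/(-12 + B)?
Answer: 6267475584/9583592003 + 24198*√43/9583592003 ≈ 0.65400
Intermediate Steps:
y(B) = -3 + 1/(-12 + B)
u(o) = o² + (37 - 3*√(7 + o))/(-12 + √(7 + o)) (u(o) = o*o + (37 - 3*√(o + 7))/(-12 + √(o + 7)) = o² + (37 - 3*√(7 + o))/(-12 + √(7 + o)))
(-27931 + 15832)/(u(165) - 45723) = (-27931 + 15832)/((37 - 3*√(7 + 165) + 165²*(-12 + √(7 + 165)))/(-12 + √(7 + 165)) - 45723) = -12099/((37 - 6*√43 + 27225*(-12 + √172))/(-12 + √172) - 45723) = -12099/((37 - 6*√43 + 27225*(-12 + 2*√43))/(-12 + 2*√43) - 45723) = -12099/((37 - 6*√43 + (-326700 + 54450*√43))/(-12 + 2*√43) - 45723) = -12099/((-326663 + 54444*√43)/(-12 + 2*√43) - 45723) = -12099/(-45723 + (-326663 + 54444*√43)/(-12 + 2*√43))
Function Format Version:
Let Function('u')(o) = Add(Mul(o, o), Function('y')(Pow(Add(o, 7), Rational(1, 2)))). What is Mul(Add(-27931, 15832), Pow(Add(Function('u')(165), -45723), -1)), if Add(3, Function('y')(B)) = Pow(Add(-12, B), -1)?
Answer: Add(Rational(6267475584, 9583592003), Mul(Rational(24198, 9583592003), Pow(43, Rational(1, 2)))) ≈ 0.65400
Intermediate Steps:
Function('y')(B) = Add(-3, Pow(Add(-12, B), -1))
Function('u')(o) = Add(Pow(o, 2), Mul(Pow(Add(-12, Pow(Add(7, o), Rational(1, 2))), -1), Add(37, Mul(-3, Pow(Add(7, o), Rational(1, 2)))))) (Function('u')(o) = Add(Mul(o, o), Mul(Pow(Add(-12, Pow(Add(o, 7), Rational(1, 2))), -1), Add(37, Mul(-3, Pow(Add(o, 7), Rational(1, 2)))))) = Add(Pow(o, 2), Mul(Pow(Add(-12, Pow(Add(7, o), Rational(1, 2))), -1), Add(37, Mul(-3, Pow(Add(7, o), Rational(1, 2)))))))
Mul(Add(-27931, 15832), Pow(Add(Function('u')(165), -45723), -1)) = Mul(Add(-27931, 15832), Pow(Add(Mul(Pow(Add(-12, Pow(Add(7, 165), Rational(1, 2))), -1), Add(37, Mul(-3, Pow(Add(7, 165), Rational(1, 2))), Mul(Pow(165, 2), Add(-12, Pow(Add(7, 165), Rational(1, 2)))))), -45723), -1)) = Mul(-12099, Pow(Add(Mul(Pow(Add(-12, Pow(172, Rational(1, 2))), -1), Add(37, Mul(-3, Pow(172, Rational(1, 2))), Mul(27225, Add(-12, Pow(172, Rational(1, 2)))))), -45723), -1)) = Mul(-12099, Pow(Add(Mul(Pow(Add(-12, Mul(2, Pow(43, Rational(1, 2)))), -1), Add(37, Mul(-3, Mul(2, Pow(43, Rational(1, 2)))), Mul(27225, Add(-12, Mul(2, Pow(43, Rational(1, 2))))))), -45723), -1)) = Mul(-12099, Pow(Add(Mul(Pow(Add(-12, Mul(2, Pow(43, Rational(1, 2)))), -1), Add(37, Mul(-6, Pow(43, Rational(1, 2))), Add(-326700, Mul(54450, Pow(43, Rational(1, 2)))))), -45723), -1)) = Mul(-12099, Pow(Add(Mul(Pow(Add(-12, Mul(2, Pow(43, Rational(1, 2)))), -1), Add(-326663, Mul(54444, Pow(43, Rational(1, 2))))), -45723), -1)) = Mul(-12099, Pow(Add(-45723, Mul(Pow(Add(-12, Mul(2, Pow(43, Rational(1, 2)))), -1), Add(-326663, Mul(54444, Pow(43, Rational(1, 2)))))), -1))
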